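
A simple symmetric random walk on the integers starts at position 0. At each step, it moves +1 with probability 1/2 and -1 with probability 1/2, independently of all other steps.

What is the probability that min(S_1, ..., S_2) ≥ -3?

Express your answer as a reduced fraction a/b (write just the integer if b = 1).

Answer: 1

Derivation:
Let f(t,s) = #length-t paths at position s with S_1..S_t all ≥ -3.
f(t,s) = f(t-1,s-1) + f(t-1,s+1) for s ≥ -3; f(t,s) = 0 for s < -3.
t=0: f(0,0)=1
t=1: f(1,-1)=1 f(1,1)=1
t=2: f(2,-2)=1 f(2,0)=2 f(2,2)=1
Σ_s f(2,s) = 4
P = 4/4 = 1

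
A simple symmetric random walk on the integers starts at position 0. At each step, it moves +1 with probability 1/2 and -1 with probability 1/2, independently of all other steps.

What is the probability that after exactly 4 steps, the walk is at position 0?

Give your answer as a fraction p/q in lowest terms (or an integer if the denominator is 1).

To reach position 0 after 4 steps: need 2 steps of +1 and 2 of -1.
Favorable paths: C(4,2) = 6
Total paths: 2^4 = 16
P = 6/16 = 3/8

Answer: 3/8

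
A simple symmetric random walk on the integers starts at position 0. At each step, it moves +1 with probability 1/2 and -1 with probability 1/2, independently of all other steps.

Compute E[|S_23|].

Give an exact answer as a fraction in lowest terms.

S_23 takes values m ≡ 1 (mod 2) with |m| ≤ 23; P(S_23=m) = C(23,(23+m)/2)/2^23.
Total paths: 2^23 = 8388608
Distribution: P(S=-23)=1/8388608, P(S=-21)=23/8388608, P(S=-19)=253/8388608, P(S=-17)=1771/8388608, P(S=-15)=8855/8388608, P(S=-13)=33649/8388608, P(S=-11)=100947/8388608, P(S=-9)=245157/8388608, P(S=-7)=490314/8388608, P(S=-5)=817190/8388608, P(S=-3)=1144066/8388608, P(S=-1)=1352078/8388608, P(S=1)=1352078/8388608, P(S=3)=1144066/8388608, P(S=5)=817190/8388608, P(S=7)=490314/8388608, P(S=9)=245157/8388608, P(S=11)=100947/8388608, P(S=13)=33649/8388608, P(S=15)=8855/8388608, P(S=17)=1771/8388608, P(S=19)=253/8388608, P(S=21)=23/8388608, P(S=23)=1/8388608
E[|S_23|] = Σ_m |m|·P(S_23=m) = 32449872/8388608 = 2028117/524288

Answer: 2028117/524288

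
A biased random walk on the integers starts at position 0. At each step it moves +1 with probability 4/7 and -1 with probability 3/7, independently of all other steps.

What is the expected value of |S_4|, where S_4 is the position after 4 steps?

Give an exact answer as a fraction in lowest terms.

Answer: 3748/2401

Derivation:
S_4 takes values m ≡ 0 (mod 2) with |m| ≤ 4; P(S_4=m) = C(4,(4+m)/2) · (4/7)^((4+m)/2) · (3/7)^((4-m)/2).
Distribution: P(S=-4)=81/2401, P(S=-2)=432/2401, P(S=0)=864/2401, P(S=2)=768/2401, P(S=4)=256/2401
E[|S_4|] = Σ_m |m|·P(S_4=m) = 3748/2401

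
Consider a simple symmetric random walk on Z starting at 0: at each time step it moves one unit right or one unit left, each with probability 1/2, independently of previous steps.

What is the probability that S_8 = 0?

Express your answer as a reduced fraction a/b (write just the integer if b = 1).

To reach position 0 after 8 steps: need 4 steps of +1 and 4 of -1.
Favorable paths: C(8,4) = 70
Total paths: 2^8 = 256
P = 70/256 = 35/128

Answer: 35/128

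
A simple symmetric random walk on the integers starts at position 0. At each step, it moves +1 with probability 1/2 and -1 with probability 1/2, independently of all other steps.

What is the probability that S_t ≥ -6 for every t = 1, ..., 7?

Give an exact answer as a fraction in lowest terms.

Answer: 127/128

Derivation:
Let f(t,s) = #length-t paths at position s with S_1..S_t all ≥ -6.
f(t,s) = f(t-1,s-1) + f(t-1,s+1) for s ≥ -6; f(t,s) = 0 for s < -6.
t=0: f(0,0)=1
t=1: f(1,-1)=1 f(1,1)=1
t=2: f(2,-2)=1 f(2,0)=2 f(2,2)=1
t=3: f(3,-3)=1 f(3,-1)=3 f(3,1)=3 f(3,3)=1
t=4: f(4,-4)=1 f(4,-2)=4 f(4,0)=6 f(4,2)=4 f(4,4)=1
t=5: f(5,-5)=1 f(5,-3)=5 f(5,-1)=10 f(5,1)=10 f(5,3)=5 f(5,5)=1
t=6: f(6,-6)=1 f(6,-4)=6 f(6,-2)=15 f(6,0)=20 f(6,2)=15 f(6,4)=6 f(6,6)=1
t=7: f(7,-5)=7 f(7,-3)=21 f(7,-1)=35 f(7,1)=35 f(7,3)=21 f(7,5)=7 f(7,7)=1
Σ_s f(7,s) = 127
P = 127/128 = 127/128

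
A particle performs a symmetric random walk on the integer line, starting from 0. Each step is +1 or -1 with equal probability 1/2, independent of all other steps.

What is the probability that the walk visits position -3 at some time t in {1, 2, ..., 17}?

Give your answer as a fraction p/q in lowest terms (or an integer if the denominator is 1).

Answer: 15751/32768

Derivation:
Count via complement. Let g(t,s) = #length-t paths at position s with S_1..S_t all ≠ -3.
g(t,s) = g(t-1,s-1) + g(t-1,s+1) for s ≠ -3; g(t,-3) = 0.
t=0: g(0,0)=1
t=1: g(1,-1)=1 g(1,1)=1
t=2: g(2,-2)=1 g(2,0)=2 g(2,2)=1
t=3: g(3,-1)=3 g(3,1)=3 g(3,3)=1
t=4: g(4,-2)=3 g(4,0)=6 g(4,2)=4 g(4,4)=1
t=5: g(5,-1)=9 g(5,1)=10 g(5,3)=5 g(5,5)=1
t=6: g(6,-2)=9 g(6,0)=19 g(6,2)=15 g(6,4)=6 g(6,6)=1
t=7: g(7,-1)=28 g(7,1)=34 g(7,3)=21 g(7,5)=7 g(7,7)=1
t=8: g(8,-2)=28 g(8,0)=62 g(8,2)=55 g(8,4)=28 g(8,6)=8 g(8,8)=1
t=9: g(9,-1)=90 g(9,1)=117 g(9,3)=83 g(9,5)=36 g(9,7)=9 g(9,9)=1
t=10: g(10,-2)=90 g(10,0)=207 g(10,2)=200 g(10,4)=119 g(10,6)=45 g(10,8)=10 g(10,10)=1
t=11: g(11,-1)=297 g(11,1)=407 g(11,3)=319 g(11,5)=164 g(11,7)=55 g(11,9)=11 g(11,11)=1
t=12: g(12,-2)=297 g(12,0)=704 g(12,2)=726 g(12,4)=483 g(12,6)=219 g(12,8)=66 g(12,10)=12 g(12,12)=1
t=13: g(13,-1)=1001 g(13,1)=1430 g(13,3)=1209 g(13,5)=702 g(13,7)=285 g(13,9)=78 g(13,11)=13 g(13,13)=1
t=14: g(14,-2)=1001 g(14,0)=2431 g(14,2)=2639 g(14,4)=1911 g(14,6)=987 g(14,8)=363 g(14,10)=91 g(14,12)=14 g(14,14)=1
t=15: g(15,-1)=3432 g(15,1)=5070 g(15,3)=4550 g(15,5)=2898 g(15,7)=1350 g(15,9)=454 g(15,11)=105 g(15,13)=15 g(15,15)=1
t=16: g(16,-2)=3432 g(16,0)=8502 g(16,2)=9620 g(16,4)=7448 g(16,6)=4248 g(16,8)=1804 g(16,10)=559 g(16,12)=120 g(16,14)=16 g(16,16)=1
t=17: g(17,-1)=11934 g(17,1)=18122 g(17,3)=17068 g(17,5)=11696 g(17,7)=6052 g(17,9)=2363 g(17,11)=679 g(17,13)=136 g(17,15)=17 g(17,17)=1
Paths never hitting -3: Σ_s g(17,s) = 68068
Paths hitting -3: 2^17 - 68068 = 63004
P = 63004/131072 = 15751/32768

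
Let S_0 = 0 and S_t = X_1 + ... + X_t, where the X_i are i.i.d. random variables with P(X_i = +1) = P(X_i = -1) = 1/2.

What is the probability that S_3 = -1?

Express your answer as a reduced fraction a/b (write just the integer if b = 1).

To reach position -1 after 3 steps: need 1 step of +1 and 2 of -1.
Favorable paths: C(3,1) = 3
Total paths: 2^3 = 8
P = 3/8 = 3/8

Answer: 3/8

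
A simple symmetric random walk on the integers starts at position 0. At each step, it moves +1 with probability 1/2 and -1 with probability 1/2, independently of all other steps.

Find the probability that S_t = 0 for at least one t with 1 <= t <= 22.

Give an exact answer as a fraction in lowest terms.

Count via complement. Let g(t,s) = #length-t paths at position s with S_1..S_t all ≠ 0.
g(t,s) = g(t-1,s-1) + g(t-1,s+1) for s ≠ 0; g(t,0) = 0.
t=0: g(0,0)=1
t=1: g(1,-1)=1 g(1,1)=1
t=2: g(2,-2)=1 g(2,2)=1
t=3: g(3,-3)=1 g(3,-1)=1 g(3,1)=1 g(3,3)=1
t=4: g(4,-4)=1 g(4,-2)=2 g(4,2)=2 g(4,4)=1
t=5: g(5,-5)=1 g(5,-3)=3 g(5,-1)=2 g(5,1)=2 g(5,3)=3 g(5,5)=1
t=6: g(6,-6)=1 g(6,-4)=4 g(6,-2)=5 g(6,2)=5 g(6,4)=4 g(6,6)=1
t=7: g(7,-7)=1 g(7,-5)=5 g(7,-3)=9 g(7,-1)=5 g(7,1)=5 g(7,3)=9 g(7,5)=5 g(7,7)=1
t=8: g(8,-8)=1 g(8,-6)=6 g(8,-4)=14 g(8,-2)=14 g(8,2)=14 g(8,4)=14 g(8,6)=6 g(8,8)=1
t=9: g(9,-9)=1 g(9,-7)=7 g(9,-5)=20 g(9,-3)=28 g(9,-1)=14 g(9,1)=14 g(9,3)=28 g(9,5)=20 g(9,7)=7 g(9,9)=1
t=10: g(10,-10)=1 g(10,-8)=8 g(10,-6)=27 g(10,-4)=48 g(10,-2)=42 g(10,2)=42 g(10,4)=48 g(10,6)=27 g(10,8)=8 g(10,10)=1
t=11: g(11,-11)=1 g(11,-9)=9 g(11,-7)=35 g(11,-5)=75 g(11,-3)=90 g(11,-1)=42 g(11,1)=42 g(11,3)=90 g(11,5)=75 g(11,7)=35 g(11,9)=9 g(11,11)=1
t=12: g(12,-12)=1 g(12,-10)=10 g(12,-8)=44 g(12,-6)=110 g(12,-4)=165 g(12,-2)=132 g(12,2)=132 g(12,4)=165 g(12,6)=110 g(12,8)=44 g(12,10)=10 g(12,12)=1
t=13: g(13,-13)=1 g(13,-11)=11 g(13,-9)=54 g(13,-7)=154 g(13,-5)=275 g(13,-3)=297 g(13,-1)=132 g(13,1)=132 g(13,3)=297 g(13,5)=275 g(13,7)=154 g(13,9)=54 g(13,11)=11 g(13,13)=1
t=14: g(14,-14)=1 g(14,-12)=12 g(14,-10)=65 g(14,-8)=208 g(14,-6)=429 g(14,-4)=572 g(14,-2)=429 g(14,2)=429 g(14,4)=572 g(14,6)=429 g(14,8)=208 g(14,10)=65 g(14,12)=12 g(14,14)=1
t=15: g(15,-15)=1 g(15,-13)=13 g(15,-11)=77 g(15,-9)=273 g(15,-7)=637 g(15,-5)=1001 g(15,-3)=1001 g(15,-1)=429 g(15,1)=429 g(15,3)=1001 g(15,5)=1001 g(15,7)=637 g(15,9)=273 g(15,11)=77 g(15,13)=13 g(15,15)=1
t=16: g(16,-16)=1 g(16,-14)=14 g(16,-12)=90 g(16,-10)=350 g(16,-8)=910 g(16,-6)=1638 g(16,-4)=2002 g(16,-2)=1430 g(16,2)=1430 g(16,4)=2002 g(16,6)=1638 g(16,8)=910 g(16,10)=350 g(16,12)=90 g(16,14)=14 g(16,16)=1
t=17: g(17,-17)=1 g(17,-15)=15 g(17,-13)=104 g(17,-11)=440 g(17,-9)=1260 g(17,-7)=2548 g(17,-5)=3640 g(17,-3)=3432 g(17,-1)=1430 g(17,1)=1430 g(17,3)=3432 g(17,5)=3640 g(17,7)=2548 g(17,9)=1260 g(17,11)=440 g(17,13)=104 g(17,15)=15 g(17,17)=1
t=18: g(18,-18)=1 g(18,-16)=16 g(18,-14)=119 g(18,-12)=544 g(18,-10)=1700 g(18,-8)=3808 g(18,-6)=6188 g(18,-4)=7072 g(18,-2)=4862 g(18,2)=4862 g(18,4)=7072 g(18,6)=6188 g(18,8)=3808 g(18,10)=1700 g(18,12)=544 g(18,14)=119 g(18,16)=16 g(18,18)=1
t=19: g(19,-19)=1 g(19,-17)=17 g(19,-15)=135 g(19,-13)=663 g(19,-11)=2244 g(19,-9)=5508 g(19,-7)=9996 g(19,-5)=13260 g(19,-3)=11934 g(19,-1)=4862 g(19,1)=4862 g(19,3)=11934 g(19,5)=13260 g(19,7)=9996 g(19,9)=5508 g(19,11)=2244 g(19,13)=663 g(19,15)=135 g(19,17)=17 g(19,19)=1
t=20: g(20,-20)=1 g(20,-18)=18 g(20,-16)=152 g(20,-14)=798 g(20,-12)=2907 g(20,-10)=7752 g(20,-8)=15504 g(20,-6)=23256 g(20,-4)=25194 g(20,-2)=16796 g(20,2)=16796 g(20,4)=25194 g(20,6)=23256 g(20,8)=15504 g(20,10)=7752 g(20,12)=2907 g(20,14)=798 g(20,16)=152 g(20,18)=18 g(20,20)=1
t=21: g(21,-21)=1 g(21,-19)=19 g(21,-17)=170 g(21,-15)=950 g(21,-13)=3705 g(21,-11)=10659 g(21,-9)=23256 g(21,-7)=38760 g(21,-5)=48450 g(21,-3)=41990 g(21,-1)=16796 g(21,1)=16796 g(21,3)=41990 g(21,5)=48450 g(21,7)=38760 g(21,9)=23256 g(21,11)=10659 g(21,13)=3705 g(21,15)=950 g(21,17)=170 g(21,19)=19 g(21,21)=1
t=22: g(22,-22)=1 g(22,-20)=20 g(22,-18)=189 g(22,-16)=1120 g(22,-14)=4655 g(22,-12)=14364 g(22,-10)=33915 g(22,-8)=62016 g(22,-6)=87210 g(22,-4)=90440 g(22,-2)=58786 g(22,2)=58786 g(22,4)=90440 g(22,6)=87210 g(22,8)=62016 g(22,10)=33915 g(22,12)=14364 g(22,14)=4655 g(22,16)=1120 g(22,18)=189 g(22,20)=20 g(22,22)=1
Paths never hitting 0: Σ_s g(22,s) = 705432
Paths hitting 0: 2^22 - 705432 = 3488872
P = 3488872/4194304 = 436109/524288

Answer: 436109/524288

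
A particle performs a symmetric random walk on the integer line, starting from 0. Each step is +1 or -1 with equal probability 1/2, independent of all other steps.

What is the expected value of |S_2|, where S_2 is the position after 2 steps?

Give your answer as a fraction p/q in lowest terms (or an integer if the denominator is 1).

Answer: 1

Derivation:
S_2 takes values m ≡ 0 (mod 2) with |m| ≤ 2; P(S_2=m) = C(2,(2+m)/2)/2^2.
Total paths: 2^2 = 4
Distribution: P(S=-2)=1/4, P(S=0)=2/4, P(S=2)=1/4
E[|S_2|] = Σ_m |m|·P(S_2=m) = 4/4 = 1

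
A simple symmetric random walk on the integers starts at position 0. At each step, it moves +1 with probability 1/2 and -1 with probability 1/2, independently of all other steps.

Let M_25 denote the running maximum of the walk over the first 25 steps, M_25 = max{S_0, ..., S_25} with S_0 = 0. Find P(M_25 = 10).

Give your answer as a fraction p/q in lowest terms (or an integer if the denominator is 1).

Answer: 120175/8388608

Derivation:
Let M_25 = max(S_0,...,S_25). Use the reflection principle: for j ≥ 1, #{paths with M_25 ≥ j} = #{S_25 ≥ j} + #{S_25 ≥ j+1}.
By reflection, #{M_25 ≥ 10} = #{S_25 ≥ 10} + #{S_25 ≥ 11} = 726206 + 726206 = 1452412.
#{M_25 ≥ 11} = #{S_25 ≥ 11} + #{S_25 ≥ 12} = 726206 + 245506 = 971712.
#{M_25 = 10} = 1452412 - 971712 = 480700.
P(M_25 = 10) = 480700/33554432 = 120175/8388608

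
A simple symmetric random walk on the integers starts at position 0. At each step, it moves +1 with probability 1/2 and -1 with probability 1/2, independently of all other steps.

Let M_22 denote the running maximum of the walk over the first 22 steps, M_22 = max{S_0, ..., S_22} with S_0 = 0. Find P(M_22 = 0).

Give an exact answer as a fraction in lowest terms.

Answer: 88179/524288

Derivation:
Let M_22 = max(S_0,...,S_22). Use the reflection principle: for j ≥ 1, #{paths with M_22 ≥ j} = #{S_22 ≥ j} + #{S_22 ≥ j+1}.
P(M_22 ≥ 0) = 1 since S_0 = 0, so #{M_22 ≥ 0} = 4194304.
#{M_22 ≥ 1} = #{S_22 ≥ 1} + #{S_22 ≥ 2} = 1744436 + 1744436 = 3488872.
#{M_22 = 0} = 4194304 - 3488872 = 705432.
P(M_22 = 0) = 705432/4194304 = 88179/524288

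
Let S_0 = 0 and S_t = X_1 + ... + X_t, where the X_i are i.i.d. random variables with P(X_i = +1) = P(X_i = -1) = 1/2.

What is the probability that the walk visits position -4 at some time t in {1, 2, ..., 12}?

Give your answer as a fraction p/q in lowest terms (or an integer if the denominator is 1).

Count via complement. Let g(t,s) = #length-t paths at position s with S_1..S_t all ≠ -4.
g(t,s) = g(t-1,s-1) + g(t-1,s+1) for s ≠ -4; g(t,-4) = 0.
t=0: g(0,0)=1
t=1: g(1,-1)=1 g(1,1)=1
t=2: g(2,-2)=1 g(2,0)=2 g(2,2)=1
t=3: g(3,-3)=1 g(3,-1)=3 g(3,1)=3 g(3,3)=1
t=4: g(4,-2)=4 g(4,0)=6 g(4,2)=4 g(4,4)=1
t=5: g(5,-3)=4 g(5,-1)=10 g(5,1)=10 g(5,3)=5 g(5,5)=1
t=6: g(6,-2)=14 g(6,0)=20 g(6,2)=15 g(6,4)=6 g(6,6)=1
t=7: g(7,-3)=14 g(7,-1)=34 g(7,1)=35 g(7,3)=21 g(7,5)=7 g(7,7)=1
t=8: g(8,-2)=48 g(8,0)=69 g(8,2)=56 g(8,4)=28 g(8,6)=8 g(8,8)=1
t=9: g(9,-3)=48 g(9,-1)=117 g(9,1)=125 g(9,3)=84 g(9,5)=36 g(9,7)=9 g(9,9)=1
t=10: g(10,-2)=165 g(10,0)=242 g(10,2)=209 g(10,4)=120 g(10,6)=45 g(10,8)=10 g(10,10)=1
t=11: g(11,-3)=165 g(11,-1)=407 g(11,1)=451 g(11,3)=329 g(11,5)=165 g(11,7)=55 g(11,9)=11 g(11,11)=1
t=12: g(12,-2)=572 g(12,0)=858 g(12,2)=780 g(12,4)=494 g(12,6)=220 g(12,8)=66 g(12,10)=12 g(12,12)=1
Paths never hitting -4: Σ_s g(12,s) = 3003
Paths hitting -4: 2^12 - 3003 = 1093
P = 1093/4096 = 1093/4096

Answer: 1093/4096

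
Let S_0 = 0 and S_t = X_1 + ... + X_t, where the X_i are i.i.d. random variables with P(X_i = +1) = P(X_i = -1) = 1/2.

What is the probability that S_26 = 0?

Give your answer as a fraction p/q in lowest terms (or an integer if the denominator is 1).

Answer: 1300075/8388608

Derivation:
To return to 0 after 26 steps: need exactly 13 steps of +1 and 13 of -1.
Favorable paths: C(26,13) = 10400600
Total paths: 2^26 = 67108864
P = 10400600/67108864 = 1300075/8388608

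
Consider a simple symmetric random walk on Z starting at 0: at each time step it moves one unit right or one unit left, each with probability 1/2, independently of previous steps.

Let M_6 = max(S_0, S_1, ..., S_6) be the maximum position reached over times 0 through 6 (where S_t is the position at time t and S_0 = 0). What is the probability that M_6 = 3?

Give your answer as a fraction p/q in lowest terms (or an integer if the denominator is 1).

Answer: 3/32

Derivation:
Let M_6 = max(S_0,...,S_6). Use the reflection principle: for j ≥ 1, #{paths with M_6 ≥ j} = #{S_6 ≥ j} + #{S_6 ≥ j+1}.
By reflection, #{M_6 ≥ 3} = #{S_6 ≥ 3} + #{S_6 ≥ 4} = 7 + 7 = 14.
#{M_6 ≥ 4} = #{S_6 ≥ 4} + #{S_6 ≥ 5} = 7 + 1 = 8.
#{M_6 = 3} = 14 - 8 = 6.
P(M_6 = 3) = 6/64 = 3/32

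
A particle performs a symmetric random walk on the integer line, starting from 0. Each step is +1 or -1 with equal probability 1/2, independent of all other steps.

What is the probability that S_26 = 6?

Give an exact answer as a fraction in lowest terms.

Answer: 5311735/67108864

Derivation:
To reach position 6 after 26 steps: need 16 steps of +1 and 10 of -1.
Favorable paths: C(26,16) = 5311735
Total paths: 2^26 = 67108864
P = 5311735/67108864 = 5311735/67108864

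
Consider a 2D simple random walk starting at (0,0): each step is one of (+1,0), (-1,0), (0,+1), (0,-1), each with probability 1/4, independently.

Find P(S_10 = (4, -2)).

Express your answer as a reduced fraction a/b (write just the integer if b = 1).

Answer: 4725/524288

Derivation:
Let h be the number of horizontal steps (so 10-h are vertical). To end at (4,-2) need (h+4)/2 right-steps and ((10-h)-2)/2 up-steps.
Sum over h with 4 ≤ h ≤ 8, h ≡ 0 (mod 2), 10-h ≡ 0 (mod 2):
h=4: C(10,4)·C(4,4)·C(6,2) = 210·1·15 = 3150
h=6: C(10,6)·C(6,5)·C(4,1) = 210·6·4 = 5040
h=8: C(10,8)·C(8,6)·C(2,0) = 45·28·1 = 1260
Total favorable: 9450
Total paths: 4^10 = 1048576
P = 9450/1048576 = 4725/524288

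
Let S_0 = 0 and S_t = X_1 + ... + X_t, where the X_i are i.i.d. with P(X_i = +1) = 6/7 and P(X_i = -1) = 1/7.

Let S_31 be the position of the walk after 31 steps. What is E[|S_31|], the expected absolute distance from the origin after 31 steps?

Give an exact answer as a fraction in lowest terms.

Answer: 499085454888212177721848995/22539340290692258087863249

Derivation:
S_31 takes values m ≡ 1 (mod 2) with |m| ≤ 31; P(S_31=m) = C(31,(31+m)/2) · (6/7)^((31+m)/2) · (1/7)^((31-m)/2).
Distribution: P(S=-31)=1/157775382034845806615042743, P(S=-29)=186/157775382034845806615042743, P(S=-27)=16740/157775382034845806615042743, P(S=-25)=970920/157775382034845806615042743, P(S=-23)=5825520/22539340290692258087863249, P(S=-21)=188746848/22539340290692258087863249, P(S=-19)=4907418048/22539340290692258087863249, P(S=-17)=736112707200/157775382034845806615042743, P(S=-15)=13250028729600/157775382034845806615042743, P(S=-13)=203167107187200/157775382034845806615042743, P(S=-11)=2681805814871040/157775382034845806615042743, P(S=-9)=4388409515243520/22539340290692258087863249, P(S=-7)=43884095152435200/22539340290692258087863249, P(S=-5)=384829757490585600/22539340290692258087863249, P(S=-3)=20780806904491622400/157775382034845806615042743, P(S=-1)=141309486950543032320/157775382034845806615042743, P(S=1)=847856921703258193920/157775382034845806615042743, P(S=3)=4488654291370190438400/157775382034845806615042743, P(S=5)=2992436194246793625600/22539340290692258087863249, P(S=7)=12284738060592100147200/22539340290692258087863249, P(S=9)=44225057018131560529920/22539340290692258087863249, P(S=11)=972951254398894331658240/157775382034845806615042743, P(S=13)=2653503421087893631795200/157775382034845806615042743, P(S=15)=6229964553858532874649600/157775382034845806615042743, P(S=17)=12459929107717065749299200/157775382034845806615042743, P(S=19)=2990382985852095779831808/22539340290692258087863249, P(S=21)=4140530288102901848997888/22539340290692258087863249, P(S=23)=4600589209003224276664320/22539340290692258087863249, P(S=25)=27603535254019345659985920/157775382034845806615042743, P(S=27)=17133228778356835237232640/157775382034845806615042743, P(S=29)=6853291511342734094893056/157775382034845806615042743, P(S=31)=1326443518324400147398656/157775382034845806615042743
E[|S_31|] = Σ_m |m|·P(S_31=m) = 499085454888212177721848995/22539340290692258087863249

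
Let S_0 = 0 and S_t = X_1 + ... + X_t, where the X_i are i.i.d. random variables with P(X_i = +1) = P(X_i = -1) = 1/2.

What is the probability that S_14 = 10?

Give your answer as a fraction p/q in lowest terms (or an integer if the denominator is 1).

Answer: 91/16384

Derivation:
To reach position 10 after 14 steps: need 12 steps of +1 and 2 of -1.
Favorable paths: C(14,12) = 91
Total paths: 2^14 = 16384
P = 91/16384 = 91/16384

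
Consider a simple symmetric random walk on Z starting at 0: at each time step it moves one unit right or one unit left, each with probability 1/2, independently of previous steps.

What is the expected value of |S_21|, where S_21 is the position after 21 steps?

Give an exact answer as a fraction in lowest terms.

Answer: 969969/262144

Derivation:
S_21 takes values m ≡ 1 (mod 2) with |m| ≤ 21; P(S_21=m) = C(21,(21+m)/2)/2^21.
Total paths: 2^21 = 2097152
Distribution: P(S=-21)=1/2097152, P(S=-19)=21/2097152, P(S=-17)=210/2097152, P(S=-15)=1330/2097152, P(S=-13)=5985/2097152, P(S=-11)=20349/2097152, P(S=-9)=54264/2097152, P(S=-7)=116280/2097152, P(S=-5)=203490/2097152, P(S=-3)=293930/2097152, P(S=-1)=352716/2097152, P(S=1)=352716/2097152, P(S=3)=293930/2097152, P(S=5)=203490/2097152, P(S=7)=116280/2097152, P(S=9)=54264/2097152, P(S=11)=20349/2097152, P(S=13)=5985/2097152, P(S=15)=1330/2097152, P(S=17)=210/2097152, P(S=19)=21/2097152, P(S=21)=1/2097152
E[|S_21|] = Σ_m |m|·P(S_21=m) = 7759752/2097152 = 969969/262144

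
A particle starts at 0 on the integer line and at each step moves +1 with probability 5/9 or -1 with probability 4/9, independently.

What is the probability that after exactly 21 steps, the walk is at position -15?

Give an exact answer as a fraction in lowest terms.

Answer: 11424613007360000/109418989131512359209

Derivation:
To reach position -15 after 21 steps: need 3 steps of +1 and 18 steps of -1.
Number of such sequences: C(21,3) = 1330
Each has probability (5/9)^3 · (4/9)^18 = 8589934592000/109418989131512359209
P = 1330 · 8589934592000/109418989131512359209 = 11424613007360000/109418989131512359209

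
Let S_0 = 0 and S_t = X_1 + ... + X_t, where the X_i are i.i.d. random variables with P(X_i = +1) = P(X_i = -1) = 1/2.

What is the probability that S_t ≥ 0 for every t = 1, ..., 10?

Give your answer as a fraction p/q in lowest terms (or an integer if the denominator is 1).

Answer: 63/256

Derivation:
Let f(t,s) = #length-t paths at position s with S_1..S_t all ≥ 0.
f(t,s) = f(t-1,s-1) + f(t-1,s+1) for s ≥ 0; f(t,s) = 0 for s < 0.
t=0: f(0,0)=1
t=1: f(1,1)=1
t=2: f(2,0)=1 f(2,2)=1
t=3: f(3,1)=2 f(3,3)=1
t=4: f(4,0)=2 f(4,2)=3 f(4,4)=1
t=5: f(5,1)=5 f(5,3)=4 f(5,5)=1
t=6: f(6,0)=5 f(6,2)=9 f(6,4)=5 f(6,6)=1
t=7: f(7,1)=14 f(7,3)=14 f(7,5)=6 f(7,7)=1
t=8: f(8,0)=14 f(8,2)=28 f(8,4)=20 f(8,6)=7 f(8,8)=1
t=9: f(9,1)=42 f(9,3)=48 f(9,5)=27 f(9,7)=8 f(9,9)=1
t=10: f(10,0)=42 f(10,2)=90 f(10,4)=75 f(10,6)=35 f(10,8)=9 f(10,10)=1
Σ_s f(10,s) = 252
P = 252/1024 = 63/256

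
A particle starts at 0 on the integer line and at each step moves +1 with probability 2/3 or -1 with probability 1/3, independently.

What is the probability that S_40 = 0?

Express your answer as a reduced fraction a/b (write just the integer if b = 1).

To be at 0 after 40 steps: need exactly 20 steps of +1 and 20 of -1.
Number of such sequences: C(40,20) = 137846528820
Each has probability (2/3)^20 · (1/3)^20 = 1048576/12157665459056928801
P = 137846528820 · 1048576/12157665459056928801 = 16060284644884480/1350851717672992089

Answer: 16060284644884480/1350851717672992089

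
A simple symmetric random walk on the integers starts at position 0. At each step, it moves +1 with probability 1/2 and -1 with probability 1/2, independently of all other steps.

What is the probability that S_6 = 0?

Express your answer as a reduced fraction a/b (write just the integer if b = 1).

Answer: 5/16

Derivation:
To return to 0 after 6 steps: need exactly 3 steps of +1 and 3 of -1.
Favorable paths: C(6,3) = 20
Total paths: 2^6 = 64
P = 20/64 = 5/16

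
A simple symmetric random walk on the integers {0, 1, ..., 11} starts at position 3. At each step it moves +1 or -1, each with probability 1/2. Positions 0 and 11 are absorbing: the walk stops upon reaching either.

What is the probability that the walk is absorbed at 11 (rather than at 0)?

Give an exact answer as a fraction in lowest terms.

Answer: 3/11

Derivation:
Symmetric walk (p = 1/2): the harmonic-function argument gives P(hit 11 before 0 | start at 3) = a/N.
P = 3/11 = 3/11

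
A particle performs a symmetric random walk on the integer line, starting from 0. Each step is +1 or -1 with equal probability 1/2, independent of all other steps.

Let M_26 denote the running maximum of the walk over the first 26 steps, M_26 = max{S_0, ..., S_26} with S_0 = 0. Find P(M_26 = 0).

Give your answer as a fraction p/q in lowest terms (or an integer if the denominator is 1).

Let M_26 = max(S_0,...,S_26). Use the reflection principle: for j ≥ 1, #{paths with M_26 ≥ j} = #{S_26 ≥ j} + #{S_26 ≥ j+1}.
P(M_26 ≥ 0) = 1 since S_0 = 0, so #{M_26 ≥ 0} = 67108864.
#{M_26 ≥ 1} = #{S_26 ≥ 1} + #{S_26 ≥ 2} = 28354132 + 28354132 = 56708264.
#{M_26 = 0} = 67108864 - 56708264 = 10400600.
P(M_26 = 0) = 10400600/67108864 = 1300075/8388608

Answer: 1300075/8388608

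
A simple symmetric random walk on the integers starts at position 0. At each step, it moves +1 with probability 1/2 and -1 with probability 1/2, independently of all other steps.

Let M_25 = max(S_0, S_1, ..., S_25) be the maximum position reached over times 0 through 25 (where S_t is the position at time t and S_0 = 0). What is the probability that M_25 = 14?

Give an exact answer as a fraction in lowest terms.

Let M_25 = max(S_0,...,S_25). Use the reflection principle: for j ≥ 1, #{paths with M_25 ≥ j} = #{S_25 ≥ j} + #{S_25 ≥ j+1}.
By reflection, #{M_25 ≥ 14} = #{S_25 ≥ 14} + #{S_25 ≥ 15} = 68406 + 68406 = 136812.
#{M_25 ≥ 15} = #{S_25 ≥ 15} + #{S_25 ≥ 16} = 68406 + 15276 = 83682.
#{M_25 = 14} = 136812 - 83682 = 53130.
P(M_25 = 14) = 53130/33554432 = 26565/16777216

Answer: 26565/16777216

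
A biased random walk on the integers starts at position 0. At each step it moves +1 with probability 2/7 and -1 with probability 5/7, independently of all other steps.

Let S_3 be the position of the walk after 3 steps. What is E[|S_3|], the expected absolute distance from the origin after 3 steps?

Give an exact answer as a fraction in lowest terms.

Answer: 87/49

Derivation:
S_3 takes values m ≡ 1 (mod 2) with |m| ≤ 3; P(S_3=m) = C(3,(3+m)/2) · (2/7)^((3+m)/2) · (5/7)^((3-m)/2).
Distribution: P(S=-3)=125/343, P(S=-1)=150/343, P(S=1)=60/343, P(S=3)=8/343
E[|S_3|] = Σ_m |m|·P(S_3=m) = 87/49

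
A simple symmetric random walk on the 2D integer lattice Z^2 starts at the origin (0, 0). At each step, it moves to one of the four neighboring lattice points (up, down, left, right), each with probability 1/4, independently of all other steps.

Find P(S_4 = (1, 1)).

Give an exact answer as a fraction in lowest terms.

Let h be the number of horizontal steps (so 4-h are vertical). To end at (1,1) need (h+1)/2 right-steps and ((4-h)+1)/2 up-steps.
Sum over h with 1 ≤ h ≤ 3, h ≡ 1 (mod 2), 4-h ≡ 1 (mod 2):
h=1: C(4,1)·C(1,1)·C(3,2) = 4·1·3 = 12
h=3: C(4,3)·C(3,2)·C(1,1) = 4·3·1 = 12
Total favorable: 24
Total paths: 4^4 = 256
P = 24/256 = 3/32

Answer: 3/32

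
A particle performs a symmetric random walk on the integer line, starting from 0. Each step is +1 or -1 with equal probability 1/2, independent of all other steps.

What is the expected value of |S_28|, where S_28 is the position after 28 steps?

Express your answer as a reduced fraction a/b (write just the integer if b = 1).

Answer: 35102025/8388608

Derivation:
S_28 takes values m ≡ 0 (mod 2) with |m| ≤ 28; P(S_28=m) = C(28,(28+m)/2)/2^28.
Total paths: 2^28 = 268435456
Distribution: P(S=-28)=1/268435456, P(S=-26)=28/268435456, P(S=-24)=378/268435456, P(S=-22)=3276/268435456, P(S=-20)=20475/268435456, P(S=-18)=98280/268435456, P(S=-16)=376740/268435456, P(S=-14)=1184040/268435456, P(S=-12)=3108105/268435456, P(S=-10)=6906900/268435456, P(S=-8)=13123110/268435456, P(S=-6)=21474180/268435456, P(S=-4)=30421755/268435456, P(S=-2)=37442160/268435456, P(S=0)=40116600/268435456, P(S=2)=37442160/268435456, P(S=4)=30421755/268435456, P(S=6)=21474180/268435456, P(S=8)=13123110/268435456, P(S=10)=6906900/268435456, P(S=12)=3108105/268435456, P(S=14)=1184040/268435456, P(S=16)=376740/268435456, P(S=18)=98280/268435456, P(S=20)=20475/268435456, P(S=22)=3276/268435456, P(S=24)=378/268435456, P(S=26)=28/268435456, P(S=28)=1/268435456
E[|S_28|] = Σ_m |m|·P(S_28=m) = 1123264800/268435456 = 35102025/8388608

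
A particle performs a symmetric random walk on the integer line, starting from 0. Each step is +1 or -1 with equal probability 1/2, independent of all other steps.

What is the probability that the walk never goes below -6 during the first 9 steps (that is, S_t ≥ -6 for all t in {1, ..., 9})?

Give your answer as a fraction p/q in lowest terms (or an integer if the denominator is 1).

Answer: 501/512

Derivation:
Let f(t,s) = #length-t paths at position s with S_1..S_t all ≥ -6.
f(t,s) = f(t-1,s-1) + f(t-1,s+1) for s ≥ -6; f(t,s) = 0 for s < -6.
t=0: f(0,0)=1
t=1: f(1,-1)=1 f(1,1)=1
t=2: f(2,-2)=1 f(2,0)=2 f(2,2)=1
t=3: f(3,-3)=1 f(3,-1)=3 f(3,1)=3 f(3,3)=1
t=4: f(4,-4)=1 f(4,-2)=4 f(4,0)=6 f(4,2)=4 f(4,4)=1
t=5: f(5,-5)=1 f(5,-3)=5 f(5,-1)=10 f(5,1)=10 f(5,3)=5 f(5,5)=1
t=6: f(6,-6)=1 f(6,-4)=6 f(6,-2)=15 f(6,0)=20 f(6,2)=15 f(6,4)=6 f(6,6)=1
t=7: f(7,-5)=7 f(7,-3)=21 f(7,-1)=35 f(7,1)=35 f(7,3)=21 f(7,5)=7 f(7,7)=1
t=8: f(8,-6)=7 f(8,-4)=28 f(8,-2)=56 f(8,0)=70 f(8,2)=56 f(8,4)=28 f(8,6)=8 f(8,8)=1
t=9: f(9,-5)=35 f(9,-3)=84 f(9,-1)=126 f(9,1)=126 f(9,3)=84 f(9,5)=36 f(9,7)=9 f(9,9)=1
Σ_s f(9,s) = 501
P = 501/512 = 501/512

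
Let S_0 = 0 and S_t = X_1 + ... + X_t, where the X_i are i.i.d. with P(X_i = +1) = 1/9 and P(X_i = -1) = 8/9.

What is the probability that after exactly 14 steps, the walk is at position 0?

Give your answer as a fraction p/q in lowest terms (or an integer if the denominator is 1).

Answer: 2399141888/7625597484987

Derivation:
To be at 0 after 14 steps: need exactly 7 steps of +1 and 7 of -1.
Number of such sequences: C(14,7) = 3432
Each has probability (1/9)^7 · (8/9)^7 = 2097152/22876792454961
P = 3432 · 2097152/22876792454961 = 2399141888/7625597484987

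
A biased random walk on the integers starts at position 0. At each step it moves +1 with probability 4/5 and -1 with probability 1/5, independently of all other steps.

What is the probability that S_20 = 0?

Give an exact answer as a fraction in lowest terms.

To be at 0 after 20 steps: need exactly 10 steps of +1 and 10 of -1.
Number of such sequences: C(20,10) = 184756
Each has probability (4/5)^10 · (1/5)^10 = 1048576/95367431640625
P = 184756 · 1048576/95367431640625 = 193730707456/95367431640625

Answer: 193730707456/95367431640625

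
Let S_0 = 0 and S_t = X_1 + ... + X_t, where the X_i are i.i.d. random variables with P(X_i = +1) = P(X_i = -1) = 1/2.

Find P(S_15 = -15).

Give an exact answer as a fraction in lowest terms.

Answer: 1/32768

Derivation:
To reach position -15 after 15 steps: need 0 steps of +1 and 15 of -1.
Favorable paths: C(15,0) = 1
Total paths: 2^15 = 32768
P = 1/32768 = 1/32768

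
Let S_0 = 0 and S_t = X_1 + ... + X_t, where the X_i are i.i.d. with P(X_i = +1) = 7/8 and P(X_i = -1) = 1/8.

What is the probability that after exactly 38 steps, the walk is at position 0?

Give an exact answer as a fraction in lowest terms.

Answer: 50362119669445455096265425/2596148429267413814265248164610048

Derivation:
To be at 0 after 38 steps: need exactly 19 steps of +1 and 19 of -1.
Number of such sequences: C(38,19) = 35345263800
Each has probability (7/8)^19 · (1/8)^19 = 11398895185373143/20769187434139310514121985316880384
P = 35345263800 · 11398895185373143/20769187434139310514121985316880384 = 50362119669445455096265425/2596148429267413814265248164610048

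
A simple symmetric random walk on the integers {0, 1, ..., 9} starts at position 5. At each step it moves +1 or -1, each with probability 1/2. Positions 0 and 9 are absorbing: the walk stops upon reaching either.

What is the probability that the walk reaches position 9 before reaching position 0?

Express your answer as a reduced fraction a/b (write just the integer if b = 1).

Answer: 5/9

Derivation:
Symmetric walk (p = 1/2): the harmonic-function argument gives P(hit 9 before 0 | start at 5) = a/N.
P = 5/9 = 5/9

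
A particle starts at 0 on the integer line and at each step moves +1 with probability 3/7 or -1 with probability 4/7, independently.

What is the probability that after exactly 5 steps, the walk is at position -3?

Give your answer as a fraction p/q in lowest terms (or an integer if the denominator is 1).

Answer: 3840/16807

Derivation:
To reach position -3 after 5 steps: need 1 step of +1 and 4 steps of -1.
Number of such sequences: C(5,1) = 5
Each has probability (3/7)^1 · (4/7)^4 = 768/16807
P = 5 · 768/16807 = 3840/16807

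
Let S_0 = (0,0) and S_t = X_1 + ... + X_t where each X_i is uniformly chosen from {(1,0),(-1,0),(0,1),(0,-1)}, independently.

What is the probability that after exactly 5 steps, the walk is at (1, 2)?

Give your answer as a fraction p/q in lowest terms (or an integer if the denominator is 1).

Let h be the number of horizontal steps (so 5-h are vertical). To end at (1,2) need (h+1)/2 right-steps and ((5-h)+2)/2 up-steps.
Sum over h with 1 ≤ h ≤ 3, h ≡ 1 (mod 2), 5-h ≡ 0 (mod 2):
h=1: C(5,1)·C(1,1)·C(4,3) = 5·1·4 = 20
h=3: C(5,3)·C(3,2)·C(2,2) = 10·3·1 = 30
Total favorable: 50
Total paths: 4^5 = 1024
P = 50/1024 = 25/512

Answer: 25/512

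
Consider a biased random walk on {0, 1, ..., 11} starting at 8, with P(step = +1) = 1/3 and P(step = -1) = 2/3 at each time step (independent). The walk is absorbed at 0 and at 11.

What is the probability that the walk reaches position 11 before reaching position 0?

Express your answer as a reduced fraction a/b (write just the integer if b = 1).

Answer: 255/2047

Derivation:
Biased walk: p = 1/3, q = 2/3, r = q/p = 2
Gambler's ruin: P(hit 11 before 0 | start at 8) = (1 - r^a)/(1 - r^N)
r^8 = 256; r^11 = 2048
P = (1 - 256) / (1 - 2048) = -255 / -2047 = 255/2047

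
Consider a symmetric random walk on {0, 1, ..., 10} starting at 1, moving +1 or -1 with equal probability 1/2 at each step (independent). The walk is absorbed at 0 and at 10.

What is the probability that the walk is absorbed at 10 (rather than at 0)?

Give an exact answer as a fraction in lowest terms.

Answer: 1/10

Derivation:
Symmetric walk (p = 1/2): the harmonic-function argument gives P(hit 10 before 0 | start at 1) = a/N.
P = 1/10 = 1/10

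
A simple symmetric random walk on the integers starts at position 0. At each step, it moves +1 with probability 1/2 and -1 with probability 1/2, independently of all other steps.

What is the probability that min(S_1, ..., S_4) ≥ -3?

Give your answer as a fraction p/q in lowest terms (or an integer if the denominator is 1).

Answer: 15/16

Derivation:
Let f(t,s) = #length-t paths at position s with S_1..S_t all ≥ -3.
f(t,s) = f(t-1,s-1) + f(t-1,s+1) for s ≥ -3; f(t,s) = 0 for s < -3.
t=0: f(0,0)=1
t=1: f(1,-1)=1 f(1,1)=1
t=2: f(2,-2)=1 f(2,0)=2 f(2,2)=1
t=3: f(3,-3)=1 f(3,-1)=3 f(3,1)=3 f(3,3)=1
t=4: f(4,-2)=4 f(4,0)=6 f(4,2)=4 f(4,4)=1
Σ_s f(4,s) = 15
P = 15/16 = 15/16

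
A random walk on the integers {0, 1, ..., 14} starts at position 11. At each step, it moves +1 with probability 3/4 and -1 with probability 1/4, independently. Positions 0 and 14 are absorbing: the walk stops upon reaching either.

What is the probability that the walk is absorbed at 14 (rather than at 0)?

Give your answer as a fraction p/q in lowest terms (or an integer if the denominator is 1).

Answer: 2391471/2391484

Derivation:
Biased walk: p = 3/4, q = 1/4, r = q/p = 1/3
Gambler's ruin: P(hit 14 before 0 | start at 11) = (1 - r^a)/(1 - r^N)
r^11 = 1/177147; r^14 = 1/4782969
P = (1 - 1/177147) / (1 - 1/4782969) = 177146/177147 / 4782968/4782969 = 2391471/2391484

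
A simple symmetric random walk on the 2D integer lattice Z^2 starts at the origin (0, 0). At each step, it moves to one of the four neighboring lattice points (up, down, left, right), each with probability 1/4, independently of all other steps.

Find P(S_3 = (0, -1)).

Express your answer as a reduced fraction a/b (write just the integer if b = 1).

Answer: 9/64

Derivation:
Let h be the number of horizontal steps (so 3-h are vertical). To end at (0,-1) need (h+0)/2 right-steps and ((3-h)-1)/2 up-steps.
Sum over h with 0 ≤ h ≤ 2, h ≡ 0 (mod 2), 3-h ≡ 1 (mod 2):
h=0: C(3,0)·C(0,0)·C(3,1) = 1·1·3 = 3
h=2: C(3,2)·C(2,1)·C(1,0) = 3·2·1 = 6
Total favorable: 9
Total paths: 4^3 = 64
P = 9/64 = 9/64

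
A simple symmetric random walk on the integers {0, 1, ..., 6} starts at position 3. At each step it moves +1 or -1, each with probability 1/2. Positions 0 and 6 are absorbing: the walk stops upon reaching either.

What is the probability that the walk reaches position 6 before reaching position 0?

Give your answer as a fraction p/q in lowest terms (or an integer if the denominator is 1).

Symmetric walk (p = 1/2): the harmonic-function argument gives P(hit 6 before 0 | start at 3) = a/N.
P = 3/6 = 1/2

Answer: 1/2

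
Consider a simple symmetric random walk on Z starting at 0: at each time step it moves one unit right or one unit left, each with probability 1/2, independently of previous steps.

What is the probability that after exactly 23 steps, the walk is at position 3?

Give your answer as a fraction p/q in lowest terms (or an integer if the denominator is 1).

Answer: 572033/4194304

Derivation:
To reach position 3 after 23 steps: need 13 steps of +1 and 10 of -1.
Favorable paths: C(23,13) = 1144066
Total paths: 2^23 = 8388608
P = 1144066/8388608 = 572033/4194304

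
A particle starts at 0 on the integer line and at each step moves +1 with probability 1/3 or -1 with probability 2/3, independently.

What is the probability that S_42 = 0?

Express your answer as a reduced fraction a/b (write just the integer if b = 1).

Answer: 376269525965864960/36472996377170786403

Derivation:
To be at 0 after 42 steps: need exactly 21 steps of +1 and 21 of -1.
Number of such sequences: C(42,21) = 538257874440
Each has probability (1/3)^21 · (2/3)^21 = 2097152/109418989131512359209
P = 538257874440 · 2097152/109418989131512359209 = 376269525965864960/36472996377170786403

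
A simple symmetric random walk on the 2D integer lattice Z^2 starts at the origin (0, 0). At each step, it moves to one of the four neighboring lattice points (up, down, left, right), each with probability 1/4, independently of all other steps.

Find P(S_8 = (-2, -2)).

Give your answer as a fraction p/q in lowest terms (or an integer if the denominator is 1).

Answer: 245/8192

Derivation:
Let h be the number of horizontal steps (so 8-h are vertical). To end at (-2,-2) need (h-2)/2 right-steps and ((8-h)-2)/2 up-steps.
Sum over h with 2 ≤ h ≤ 6, h ≡ 0 (mod 2), 8-h ≡ 0 (mod 2):
h=2: C(8,2)·C(2,0)·C(6,2) = 28·1·15 = 420
h=4: C(8,4)·C(4,1)·C(4,1) = 70·4·4 = 1120
h=6: C(8,6)·C(6,2)·C(2,0) = 28·15·1 = 420
Total favorable: 1960
Total paths: 4^8 = 65536
P = 1960/65536 = 245/8192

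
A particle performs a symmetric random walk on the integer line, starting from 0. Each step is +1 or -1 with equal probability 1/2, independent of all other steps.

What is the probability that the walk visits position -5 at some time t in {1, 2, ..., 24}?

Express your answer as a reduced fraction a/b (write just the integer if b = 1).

Count via complement. Let g(t,s) = #length-t paths at position s with S_1..S_t all ≠ -5.
g(t,s) = g(t-1,s-1) + g(t-1,s+1) for s ≠ -5; g(t,-5) = 0.
t=0: g(0,0)=1
t=1: g(1,-1)=1 g(1,1)=1
t=2: g(2,-2)=1 g(2,0)=2 g(2,2)=1
t=3: g(3,-3)=1 g(3,-1)=3 g(3,1)=3 g(3,3)=1
t=4: g(4,-4)=1 g(4,-2)=4 g(4,0)=6 g(4,2)=4 g(4,4)=1
t=5: g(5,-3)=5 g(5,-1)=10 g(5,1)=10 g(5,3)=5 g(5,5)=1
t=6: g(6,-4)=5 g(6,-2)=15 g(6,0)=20 g(6,2)=15 g(6,4)=6 g(6,6)=1
t=7: g(7,-3)=20 g(7,-1)=35 g(7,1)=35 g(7,3)=21 g(7,5)=7 g(7,7)=1
t=8: g(8,-4)=20 g(8,-2)=55 g(8,0)=70 g(8,2)=56 g(8,4)=28 g(8,6)=8 g(8,8)=1
t=9: g(9,-3)=75 g(9,-1)=125 g(9,1)=126 g(9,3)=84 g(9,5)=36 g(9,7)=9 g(9,9)=1
t=10: g(10,-4)=75 g(10,-2)=200 g(10,0)=251 g(10,2)=210 g(10,4)=120 g(10,6)=45 g(10,8)=10 g(10,10)=1
t=11: g(11,-3)=275 g(11,-1)=451 g(11,1)=461 g(11,3)=330 g(11,5)=165 g(11,7)=55 g(11,9)=11 g(11,11)=1
t=12: g(12,-4)=275 g(12,-2)=726 g(12,0)=912 g(12,2)=791 g(12,4)=495 g(12,6)=220 g(12,8)=66 g(12,10)=12 g(12,12)=1
t=13: g(13,-3)=1001 g(13,-1)=1638 g(13,1)=1703 g(13,3)=1286 g(13,5)=715 g(13,7)=286 g(13,9)=78 g(13,11)=13 g(13,13)=1
t=14: g(14,-4)=1001 g(14,-2)=2639 g(14,0)=3341 g(14,2)=2989 g(14,4)=2001 g(14,6)=1001 g(14,8)=364 g(14,10)=91 g(14,12)=14 g(14,14)=1
t=15: g(15,-3)=3640 g(15,-1)=5980 g(15,1)=6330 g(15,3)=4990 g(15,5)=3002 g(15,7)=1365 g(15,9)=455 g(15,11)=105 g(15,13)=15 g(15,15)=1
t=16: g(16,-4)=3640 g(16,-2)=9620 g(16,0)=12310 g(16,2)=11320 g(16,4)=7992 g(16,6)=4367 g(16,8)=1820 g(16,10)=560 g(16,12)=120 g(16,14)=16 g(16,16)=1
t=17: g(17,-3)=13260 g(17,-1)=21930 g(17,1)=23630 g(17,3)=19312 g(17,5)=12359 g(17,7)=6187 g(17,9)=2380 g(17,11)=680 g(17,13)=136 g(17,15)=17 g(17,17)=1
t=18: g(18,-4)=13260 g(18,-2)=35190 g(18,0)=45560 g(18,2)=42942 g(18,4)=31671 g(18,6)=18546 g(18,8)=8567 g(18,10)=3060 g(18,12)=816 g(18,14)=153 g(18,16)=18 g(18,18)=1
t=19: g(19,-3)=48450 g(19,-1)=80750 g(19,1)=88502 g(19,3)=74613 g(19,5)=50217 g(19,7)=27113 g(19,9)=11627 g(19,11)=3876 g(19,13)=969 g(19,15)=171 g(19,17)=19 g(19,19)=1
t=20: g(20,-4)=48450 g(20,-2)=129200 g(20,0)=169252 g(20,2)=163115 g(20,4)=124830 g(20,6)=77330 g(20,8)=38740 g(20,10)=15503 g(20,12)=4845 g(20,14)=1140 g(20,16)=190 g(20,18)=20 g(20,20)=1
t=21: g(21,-3)=177650 g(21,-1)=298452 g(21,1)=332367 g(21,3)=287945 g(21,5)=202160 g(21,7)=116070 g(21,9)=54243 g(21,11)=20348 g(21,13)=5985 g(21,15)=1330 g(21,17)=210 g(21,19)=21 g(21,21)=1
t=22: g(22,-4)=177650 g(22,-2)=476102 g(22,0)=630819 g(22,2)=620312 g(22,4)=490105 g(22,6)=318230 g(22,8)=170313 g(22,10)=74591 g(22,12)=26333 g(22,14)=7315 g(22,16)=1540 g(22,18)=231 g(22,20)=22 g(22,22)=1
t=23: g(23,-3)=653752 g(23,-1)=1106921 g(23,1)=1251131 g(23,3)=1110417 g(23,5)=808335 g(23,7)=488543 g(23,9)=244904 g(23,11)=100924 g(23,13)=33648 g(23,15)=8855 g(23,17)=1771 g(23,19)=253 g(23,21)=23 g(23,23)=1
t=24: g(24,-4)=653752 g(24,-2)=1760673 g(24,0)=2358052 g(24,2)=2361548 g(24,4)=1918752 g(24,6)=1296878 g(24,8)=733447 g(24,10)=345828 g(24,12)=134572 g(24,14)=42503 g(24,16)=10626 g(24,18)=2024 g(24,20)=276 g(24,22)=24 g(24,24)=1
Paths never hitting -5: Σ_s g(24,s) = 11618956
Paths hitting -5: 2^24 - 11618956 = 5158260
P = 5158260/16777216 = 1289565/4194304

Answer: 1289565/4194304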